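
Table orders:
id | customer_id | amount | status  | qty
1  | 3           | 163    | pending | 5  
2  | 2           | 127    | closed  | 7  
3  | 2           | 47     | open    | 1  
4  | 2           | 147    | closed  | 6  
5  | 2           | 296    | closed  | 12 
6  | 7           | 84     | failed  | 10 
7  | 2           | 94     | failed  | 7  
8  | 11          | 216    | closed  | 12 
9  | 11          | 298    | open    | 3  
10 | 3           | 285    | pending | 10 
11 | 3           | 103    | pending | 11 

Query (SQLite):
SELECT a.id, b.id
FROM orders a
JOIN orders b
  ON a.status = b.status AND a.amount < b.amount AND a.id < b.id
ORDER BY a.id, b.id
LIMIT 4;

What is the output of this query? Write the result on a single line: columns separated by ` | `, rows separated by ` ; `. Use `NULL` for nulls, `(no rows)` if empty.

1 | 10 ; 2 | 4 ; 2 | 5 ; 2 | 8

Pairs (a,b) with same status, a.amount < b.amount, a.id < b.id.
status groups: closed:{2,4,5,8} failed:{6,7} open:{3,9} pending:{1,10,11}
Ordered by (a.id, b.id); first 4.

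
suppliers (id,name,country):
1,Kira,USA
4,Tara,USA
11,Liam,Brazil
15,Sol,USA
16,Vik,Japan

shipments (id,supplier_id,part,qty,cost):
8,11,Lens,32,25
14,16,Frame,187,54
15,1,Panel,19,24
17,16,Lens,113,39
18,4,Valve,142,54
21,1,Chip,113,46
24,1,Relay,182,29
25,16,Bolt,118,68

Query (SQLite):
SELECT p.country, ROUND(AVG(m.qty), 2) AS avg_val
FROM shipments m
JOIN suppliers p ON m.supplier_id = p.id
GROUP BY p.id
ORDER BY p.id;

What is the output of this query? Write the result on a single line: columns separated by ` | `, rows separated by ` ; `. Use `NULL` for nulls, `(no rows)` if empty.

USA | 104.67 ; USA | 142 ; Brazil | 32 ; Japan | 139.33

Join each shipments row to its suppliers via supplier_id.
Group joined rows by suppliers.id; compute ROUND(AVG(m.qty), 2) per group.
  1: ids {15, 21, 24} → ROUND(AVG(m.qty), 2)=104.67
  4: ids {18} → ROUND(AVG(m.qty), 2)=142
  11: ids {8} → ROUND(AVG(m.qty), 2)=32
  16: ids {14, 17, 25} → ROUND(AVG(m.qty), 2)=139.33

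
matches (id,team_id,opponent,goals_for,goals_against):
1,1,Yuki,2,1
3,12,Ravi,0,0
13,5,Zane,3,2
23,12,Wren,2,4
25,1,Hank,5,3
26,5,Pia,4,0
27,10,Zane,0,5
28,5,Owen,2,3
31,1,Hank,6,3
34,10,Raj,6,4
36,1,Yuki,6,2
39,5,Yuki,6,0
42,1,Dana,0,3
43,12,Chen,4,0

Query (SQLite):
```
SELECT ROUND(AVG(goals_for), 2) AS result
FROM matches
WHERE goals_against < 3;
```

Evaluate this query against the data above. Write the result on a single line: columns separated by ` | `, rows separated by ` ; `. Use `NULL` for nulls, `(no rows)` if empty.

3.57

Rows where goals_against < 3 → goals_for values: [2, 0, 3, 4, 6, 6, 4].
AVG = 25 / 7 (rounded to 2 dp).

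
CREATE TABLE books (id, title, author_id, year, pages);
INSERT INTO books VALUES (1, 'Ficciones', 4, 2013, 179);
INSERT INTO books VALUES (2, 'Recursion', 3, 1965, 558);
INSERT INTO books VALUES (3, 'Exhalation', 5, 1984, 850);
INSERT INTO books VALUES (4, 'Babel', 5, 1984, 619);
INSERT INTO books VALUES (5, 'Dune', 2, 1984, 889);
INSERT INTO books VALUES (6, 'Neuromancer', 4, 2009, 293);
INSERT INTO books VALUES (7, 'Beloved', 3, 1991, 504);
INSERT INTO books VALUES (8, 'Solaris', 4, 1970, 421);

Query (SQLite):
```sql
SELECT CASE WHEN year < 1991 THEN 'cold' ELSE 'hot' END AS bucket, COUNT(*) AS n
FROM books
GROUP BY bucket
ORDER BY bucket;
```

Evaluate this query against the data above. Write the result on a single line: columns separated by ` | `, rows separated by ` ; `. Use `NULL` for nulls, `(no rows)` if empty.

Bucket rows by year < 1991 → 'cold' else 'hot'; count each bucket.

cold | 5 ; hot | 3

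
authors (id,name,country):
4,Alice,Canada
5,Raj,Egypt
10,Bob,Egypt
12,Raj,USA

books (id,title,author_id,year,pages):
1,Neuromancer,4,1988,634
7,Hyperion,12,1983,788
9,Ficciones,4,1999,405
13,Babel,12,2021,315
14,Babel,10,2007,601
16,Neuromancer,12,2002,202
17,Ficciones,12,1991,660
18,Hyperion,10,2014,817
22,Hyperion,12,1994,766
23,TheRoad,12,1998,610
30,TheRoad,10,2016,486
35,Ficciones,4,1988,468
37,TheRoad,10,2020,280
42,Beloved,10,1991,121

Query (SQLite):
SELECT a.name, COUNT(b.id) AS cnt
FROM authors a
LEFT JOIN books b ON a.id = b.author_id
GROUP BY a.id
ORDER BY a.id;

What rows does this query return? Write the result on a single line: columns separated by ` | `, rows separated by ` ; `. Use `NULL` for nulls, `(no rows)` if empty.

Alice | 3 ; Raj | 0 ; Bob | 5 ; Raj | 6

LEFT JOIN keeps every authors row; unmatched ones get NULL for books columns.
Group by authors.id and compute COUNT(b.id). COUNT(col) of an all-NULL group is 0.
  4: ids {1, 9, 35} → COUNT(b.id)=3
  5: ids {—} → COUNT(b.id)=0
  10: ids {14, 18, 30, 37, 42} → COUNT(b.id)=5
  12: ids {7, 13, 16, 17, 22, 23} → COUNT(b.id)=6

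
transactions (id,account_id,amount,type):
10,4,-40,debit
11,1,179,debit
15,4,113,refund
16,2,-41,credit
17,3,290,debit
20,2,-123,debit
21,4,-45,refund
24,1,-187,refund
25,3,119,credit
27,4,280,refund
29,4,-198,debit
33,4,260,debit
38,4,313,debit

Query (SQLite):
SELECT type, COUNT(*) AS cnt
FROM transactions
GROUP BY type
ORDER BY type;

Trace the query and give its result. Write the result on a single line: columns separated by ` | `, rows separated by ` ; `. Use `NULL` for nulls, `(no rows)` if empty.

Partition transactions by type; compute COUNT(*) within each group.
  credit: ids {16, 25} → COUNT(*)=2
  debit: ids {10, 11, 17, 20, 29, 33, 38} → COUNT(*)=7
  refund: ids {15, 21, 24, 27} → COUNT(*)=4

credit | 2 ; debit | 7 ; refund | 4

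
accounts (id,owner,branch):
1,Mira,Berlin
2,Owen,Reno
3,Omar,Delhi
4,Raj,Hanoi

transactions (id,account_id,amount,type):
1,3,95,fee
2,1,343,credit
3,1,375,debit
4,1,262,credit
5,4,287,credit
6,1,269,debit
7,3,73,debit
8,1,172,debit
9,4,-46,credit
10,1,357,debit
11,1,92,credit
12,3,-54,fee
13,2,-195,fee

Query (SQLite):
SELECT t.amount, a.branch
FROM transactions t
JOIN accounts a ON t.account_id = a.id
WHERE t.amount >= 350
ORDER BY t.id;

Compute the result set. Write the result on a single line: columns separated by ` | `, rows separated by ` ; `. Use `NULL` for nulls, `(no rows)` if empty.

Each transactions row matches the accounts row where account_id = accounts.id.
Then keep rows with t.amount >= 350.

375 | Berlin ; 357 | Berlin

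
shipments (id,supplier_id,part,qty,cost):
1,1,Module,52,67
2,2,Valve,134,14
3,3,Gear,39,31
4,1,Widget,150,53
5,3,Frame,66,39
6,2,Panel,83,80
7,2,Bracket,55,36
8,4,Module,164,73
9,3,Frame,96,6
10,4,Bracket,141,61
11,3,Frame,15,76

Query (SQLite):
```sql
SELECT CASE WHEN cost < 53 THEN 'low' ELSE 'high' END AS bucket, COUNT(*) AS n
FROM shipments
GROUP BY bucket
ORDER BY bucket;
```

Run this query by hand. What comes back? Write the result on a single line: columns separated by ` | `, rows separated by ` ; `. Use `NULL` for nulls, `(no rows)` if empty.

Bucket rows by cost < 53 → 'low' else 'high'; count each bucket.

high | 6 ; low | 5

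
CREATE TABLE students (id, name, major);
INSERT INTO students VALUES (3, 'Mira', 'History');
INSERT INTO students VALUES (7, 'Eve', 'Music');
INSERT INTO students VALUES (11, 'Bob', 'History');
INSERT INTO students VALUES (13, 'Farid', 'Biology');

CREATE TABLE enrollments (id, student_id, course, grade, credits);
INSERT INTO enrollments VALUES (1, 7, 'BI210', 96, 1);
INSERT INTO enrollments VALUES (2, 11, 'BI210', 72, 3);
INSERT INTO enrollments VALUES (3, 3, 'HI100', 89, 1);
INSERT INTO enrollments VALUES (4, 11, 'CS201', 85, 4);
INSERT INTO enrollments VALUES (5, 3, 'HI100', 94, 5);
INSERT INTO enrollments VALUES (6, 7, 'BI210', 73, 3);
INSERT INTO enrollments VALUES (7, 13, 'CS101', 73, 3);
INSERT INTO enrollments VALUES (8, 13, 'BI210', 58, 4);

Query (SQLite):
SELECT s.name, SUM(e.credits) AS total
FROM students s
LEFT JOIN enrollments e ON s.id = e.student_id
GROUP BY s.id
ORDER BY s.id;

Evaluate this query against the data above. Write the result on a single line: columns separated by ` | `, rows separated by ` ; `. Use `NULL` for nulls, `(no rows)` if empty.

LEFT JOIN keeps every students row; unmatched ones get NULL for enrollments columns.
Group by students.id and compute SUM(e.credits). SUM over an all-NULL group is NULL.
  3: ids {3, 5} → SUM(e.credits)=6
  7: ids {1, 6} → SUM(e.credits)=4
  11: ids {2, 4} → SUM(e.credits)=7
  13: ids {7, 8} → SUM(e.credits)=7

Mira | 6 ; Eve | 4 ; Bob | 7 ; Farid | 7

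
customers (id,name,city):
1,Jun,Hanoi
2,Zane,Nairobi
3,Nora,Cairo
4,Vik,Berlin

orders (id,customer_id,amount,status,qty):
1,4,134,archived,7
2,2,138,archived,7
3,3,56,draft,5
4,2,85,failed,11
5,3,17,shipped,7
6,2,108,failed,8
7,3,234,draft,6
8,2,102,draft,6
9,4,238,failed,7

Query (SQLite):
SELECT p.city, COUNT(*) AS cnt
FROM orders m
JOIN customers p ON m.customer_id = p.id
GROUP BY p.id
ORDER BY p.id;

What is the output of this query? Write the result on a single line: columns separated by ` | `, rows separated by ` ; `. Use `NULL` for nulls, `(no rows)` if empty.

Nairobi | 4 ; Cairo | 3 ; Berlin | 2

Join each orders row to its customers via customer_id.
Group joined rows by customers.id; compute COUNT(*) per group.
  2: ids {2, 4, 6, 8} → COUNT(*)=4
  3: ids {3, 5, 7} → COUNT(*)=3
  4: ids {1, 9} → COUNT(*)=2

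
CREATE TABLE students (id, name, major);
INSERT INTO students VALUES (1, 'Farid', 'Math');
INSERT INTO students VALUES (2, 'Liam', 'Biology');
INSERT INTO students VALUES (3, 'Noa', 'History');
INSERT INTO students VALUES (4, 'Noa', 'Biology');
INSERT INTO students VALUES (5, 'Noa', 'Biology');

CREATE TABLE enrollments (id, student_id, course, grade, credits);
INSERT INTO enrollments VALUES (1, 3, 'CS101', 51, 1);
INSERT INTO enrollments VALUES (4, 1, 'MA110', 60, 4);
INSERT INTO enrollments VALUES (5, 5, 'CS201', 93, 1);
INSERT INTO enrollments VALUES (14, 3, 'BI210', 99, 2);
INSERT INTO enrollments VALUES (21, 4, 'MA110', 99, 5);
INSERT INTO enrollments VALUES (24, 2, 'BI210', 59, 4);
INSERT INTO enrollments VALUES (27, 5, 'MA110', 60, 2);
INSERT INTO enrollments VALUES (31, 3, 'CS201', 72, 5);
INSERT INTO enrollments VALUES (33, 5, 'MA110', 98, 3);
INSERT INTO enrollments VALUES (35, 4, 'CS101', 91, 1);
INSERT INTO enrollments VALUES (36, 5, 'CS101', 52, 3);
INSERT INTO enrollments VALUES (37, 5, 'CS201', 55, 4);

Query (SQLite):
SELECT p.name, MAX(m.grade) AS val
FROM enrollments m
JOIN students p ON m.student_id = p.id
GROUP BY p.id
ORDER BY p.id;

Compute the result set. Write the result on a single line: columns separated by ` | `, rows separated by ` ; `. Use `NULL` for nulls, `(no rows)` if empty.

Farid | 60 ; Liam | 59 ; Noa | 99 ; Noa | 99 ; Noa | 98

Join each enrollments row to its students via student_id.
Group joined rows by students.id; compute MAX(m.grade) per group.
  1: ids {4} → MAX(m.grade)=60
  2: ids {24} → MAX(m.grade)=59
  3: ids {1, 14, 31} → MAX(m.grade)=99
  4: ids {21, 35} → MAX(m.grade)=99
  5: ids {5, 27, 33, 36, 37} → MAX(m.grade)=98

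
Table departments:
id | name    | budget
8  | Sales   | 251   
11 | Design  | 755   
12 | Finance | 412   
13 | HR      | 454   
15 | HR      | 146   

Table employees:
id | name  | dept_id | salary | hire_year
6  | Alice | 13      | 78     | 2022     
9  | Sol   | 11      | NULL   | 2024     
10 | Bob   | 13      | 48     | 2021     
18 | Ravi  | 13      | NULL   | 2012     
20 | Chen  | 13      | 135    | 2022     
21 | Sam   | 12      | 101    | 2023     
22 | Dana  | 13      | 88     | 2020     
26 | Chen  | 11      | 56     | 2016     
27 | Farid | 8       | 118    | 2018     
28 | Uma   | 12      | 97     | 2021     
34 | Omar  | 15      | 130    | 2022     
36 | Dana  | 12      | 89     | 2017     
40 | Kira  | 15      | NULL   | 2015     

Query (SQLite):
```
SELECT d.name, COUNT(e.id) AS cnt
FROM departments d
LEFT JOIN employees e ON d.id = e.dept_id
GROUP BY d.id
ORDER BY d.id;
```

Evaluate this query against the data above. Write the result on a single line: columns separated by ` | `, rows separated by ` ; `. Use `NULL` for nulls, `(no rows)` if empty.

Sales | 1 ; Design | 2 ; Finance | 3 ; HR | 5 ; HR | 2

LEFT JOIN keeps every departments row; unmatched ones get NULL for employees columns.
Group by departments.id and compute COUNT(e.id). COUNT(col) of an all-NULL group is 0.
  8: ids {27} → COUNT(e.id)=1
  11: ids {9, 26} → COUNT(e.id)=2
  12: ids {21, 28, 36} → COUNT(e.id)=3
  13: ids {6, 10, 18, 20, 22} → COUNT(e.id)=5
  15: ids {34, 40} → COUNT(e.id)=2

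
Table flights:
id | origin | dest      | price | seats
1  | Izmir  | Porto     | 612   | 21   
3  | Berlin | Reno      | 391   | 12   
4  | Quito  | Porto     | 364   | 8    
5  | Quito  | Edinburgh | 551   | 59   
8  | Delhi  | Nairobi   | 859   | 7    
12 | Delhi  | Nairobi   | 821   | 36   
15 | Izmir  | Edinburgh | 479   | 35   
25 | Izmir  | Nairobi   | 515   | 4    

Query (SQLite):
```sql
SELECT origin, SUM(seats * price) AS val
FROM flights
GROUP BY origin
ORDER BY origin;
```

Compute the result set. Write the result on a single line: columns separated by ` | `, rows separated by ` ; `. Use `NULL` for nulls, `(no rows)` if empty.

For each row compute seats * price.
Group by origin; take SUM of the expression per group.
  Berlin: ids {3} → SUM(seats * price)=4692
  Delhi: ids {8, 12} → SUM(seats * price)=35569
  Izmir: ids {1, 15, 25} → SUM(seats * price)=31677
  Quito: ids {4, 5} → SUM(seats * price)=35421

Berlin | 4692 ; Delhi | 35569 ; Izmir | 31677 ; Quito | 35421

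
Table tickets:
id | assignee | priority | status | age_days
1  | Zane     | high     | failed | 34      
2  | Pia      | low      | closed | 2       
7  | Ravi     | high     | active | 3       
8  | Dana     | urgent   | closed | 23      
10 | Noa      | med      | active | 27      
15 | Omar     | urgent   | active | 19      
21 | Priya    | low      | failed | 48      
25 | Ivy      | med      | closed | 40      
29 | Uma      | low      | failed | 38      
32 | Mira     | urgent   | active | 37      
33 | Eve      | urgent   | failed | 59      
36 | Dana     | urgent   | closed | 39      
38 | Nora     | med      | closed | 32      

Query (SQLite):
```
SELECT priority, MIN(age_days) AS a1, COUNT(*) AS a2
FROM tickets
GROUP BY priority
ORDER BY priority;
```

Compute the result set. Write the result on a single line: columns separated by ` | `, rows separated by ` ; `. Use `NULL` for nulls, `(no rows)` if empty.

Group tickets by priority.
Per group compute: MIN(age_days), COUNT(*).
  high: ids {1, 7} → MIN(age_days)=3, COUNT(*)=2
  low: ids {2, 21, 29} → MIN(age_days)=2, COUNT(*)=3
  med: ids {10, 25, 38} → MIN(age_days)=27, COUNT(*)=3
  urgent: ids {8, 15, 32, 33, 36} → MIN(age_days)=19, COUNT(*)=5

high | 3 | 2 ; low | 2 | 3 ; med | 27 | 3 ; urgent | 19 | 5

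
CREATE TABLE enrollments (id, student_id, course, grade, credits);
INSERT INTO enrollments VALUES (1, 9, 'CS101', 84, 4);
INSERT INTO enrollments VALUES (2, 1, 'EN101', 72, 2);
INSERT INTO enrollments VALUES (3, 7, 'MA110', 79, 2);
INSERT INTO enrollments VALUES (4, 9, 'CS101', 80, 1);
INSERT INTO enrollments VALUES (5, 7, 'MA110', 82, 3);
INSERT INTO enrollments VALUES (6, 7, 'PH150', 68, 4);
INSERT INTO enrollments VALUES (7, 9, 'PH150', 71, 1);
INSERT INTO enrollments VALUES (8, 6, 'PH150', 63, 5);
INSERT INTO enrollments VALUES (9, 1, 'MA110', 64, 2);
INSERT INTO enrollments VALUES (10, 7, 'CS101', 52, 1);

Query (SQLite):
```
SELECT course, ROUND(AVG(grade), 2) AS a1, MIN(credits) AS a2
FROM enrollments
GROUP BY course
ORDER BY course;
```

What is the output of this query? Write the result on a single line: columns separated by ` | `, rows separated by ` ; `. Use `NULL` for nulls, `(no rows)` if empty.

CS101 | 72 | 1 ; EN101 | 72 | 2 ; MA110 | 75 | 2 ; PH150 | 67.33 | 1

Group enrollments by course.
Per group compute: ROUND(AVG(grade), 2), MIN(credits).
  CS101: ids {1, 4, 10} → ROUND(AVG(grade), 2)=72, MIN(credits)=1
  EN101: ids {2} → ROUND(AVG(grade), 2)=72, MIN(credits)=2
  MA110: ids {3, 5, 9} → ROUND(AVG(grade), 2)=75, MIN(credits)=2
  PH150: ids {6, 7, 8} → ROUND(AVG(grade), 2)=67.33, MIN(credits)=1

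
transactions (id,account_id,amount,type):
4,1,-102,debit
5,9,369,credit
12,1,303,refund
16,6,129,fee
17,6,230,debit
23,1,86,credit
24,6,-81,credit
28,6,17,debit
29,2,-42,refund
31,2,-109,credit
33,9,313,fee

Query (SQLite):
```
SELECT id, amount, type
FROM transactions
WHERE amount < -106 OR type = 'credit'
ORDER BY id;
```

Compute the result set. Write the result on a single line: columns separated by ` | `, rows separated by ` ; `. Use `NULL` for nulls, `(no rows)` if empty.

amount < -106: ids {31}
type = 'credit': ids {5, 23, 24, 31}
Combine with OR.

5 | 369 | credit ; 23 | 86 | credit ; 24 | -81 | credit ; 31 | -109 | credit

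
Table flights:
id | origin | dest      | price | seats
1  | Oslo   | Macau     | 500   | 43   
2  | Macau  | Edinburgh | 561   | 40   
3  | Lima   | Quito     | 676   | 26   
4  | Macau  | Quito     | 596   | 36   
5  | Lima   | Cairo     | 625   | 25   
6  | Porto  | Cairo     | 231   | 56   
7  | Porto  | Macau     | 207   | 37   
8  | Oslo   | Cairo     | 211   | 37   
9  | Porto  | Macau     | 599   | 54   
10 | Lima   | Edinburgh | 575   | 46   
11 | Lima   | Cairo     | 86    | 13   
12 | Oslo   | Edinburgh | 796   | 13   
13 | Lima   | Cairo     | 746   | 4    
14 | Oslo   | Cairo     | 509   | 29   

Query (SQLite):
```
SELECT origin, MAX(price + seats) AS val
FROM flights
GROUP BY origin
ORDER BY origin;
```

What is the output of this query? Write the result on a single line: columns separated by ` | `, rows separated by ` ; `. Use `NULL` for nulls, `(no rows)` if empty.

Lima | 750 ; Macau | 632 ; Oslo | 809 ; Porto | 653

For each row compute price + seats.
Group by origin; take MAX of the expression per group.
  Lima: ids {3, 5, 10, 11, 13} → MAX(price + seats)=750
  Macau: ids {2, 4} → MAX(price + seats)=632
  Oslo: ids {1, 8, 12, 14} → MAX(price + seats)=809
  Porto: ids {6, 7, 9} → MAX(price + seats)=653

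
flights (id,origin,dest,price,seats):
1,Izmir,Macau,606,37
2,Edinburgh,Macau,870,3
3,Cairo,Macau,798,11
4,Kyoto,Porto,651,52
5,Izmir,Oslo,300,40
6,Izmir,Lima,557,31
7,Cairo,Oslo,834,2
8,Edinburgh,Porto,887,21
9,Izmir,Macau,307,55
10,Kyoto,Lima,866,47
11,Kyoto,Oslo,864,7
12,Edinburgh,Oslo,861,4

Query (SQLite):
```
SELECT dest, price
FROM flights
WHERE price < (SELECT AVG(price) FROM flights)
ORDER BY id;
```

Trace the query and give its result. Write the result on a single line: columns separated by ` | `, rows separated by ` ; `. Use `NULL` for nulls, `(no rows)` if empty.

Macau | 606 ; Porto | 651 ; Oslo | 300 ; Lima | 557 ; Macau | 307

Scalar subquery: AVG(price) over all flights rows = 700.083333 (≈; comparison uses full precision).
Keep rows where price < that value.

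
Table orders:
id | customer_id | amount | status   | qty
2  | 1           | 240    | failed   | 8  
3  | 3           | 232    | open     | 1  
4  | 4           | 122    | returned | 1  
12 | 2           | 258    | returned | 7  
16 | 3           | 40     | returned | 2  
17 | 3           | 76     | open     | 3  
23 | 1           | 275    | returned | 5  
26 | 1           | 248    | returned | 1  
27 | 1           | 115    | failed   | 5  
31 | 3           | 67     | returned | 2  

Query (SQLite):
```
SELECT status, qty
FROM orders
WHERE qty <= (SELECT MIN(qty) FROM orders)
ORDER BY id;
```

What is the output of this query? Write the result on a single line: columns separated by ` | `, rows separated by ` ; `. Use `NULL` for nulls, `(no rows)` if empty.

Scalar subquery: MIN(qty) over all orders rows = 1.
Keep rows where qty <= that value.

open | 1 ; returned | 1 ; returned | 1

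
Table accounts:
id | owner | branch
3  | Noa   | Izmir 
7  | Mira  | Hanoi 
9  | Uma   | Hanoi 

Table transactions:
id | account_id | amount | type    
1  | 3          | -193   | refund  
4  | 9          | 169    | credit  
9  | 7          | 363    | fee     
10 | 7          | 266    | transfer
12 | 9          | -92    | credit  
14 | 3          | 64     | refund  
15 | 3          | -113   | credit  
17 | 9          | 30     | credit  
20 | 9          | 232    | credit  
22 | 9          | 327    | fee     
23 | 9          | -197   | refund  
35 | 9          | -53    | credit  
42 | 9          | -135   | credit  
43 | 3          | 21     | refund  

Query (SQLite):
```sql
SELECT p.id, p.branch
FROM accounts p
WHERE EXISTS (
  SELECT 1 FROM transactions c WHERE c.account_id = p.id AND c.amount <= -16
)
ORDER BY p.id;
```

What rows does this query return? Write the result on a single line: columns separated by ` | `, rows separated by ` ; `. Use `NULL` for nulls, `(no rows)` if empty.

3 | Izmir ; 9 | Hanoi

For each accounts row, check whether any transactions with matching account_id has amount <= -16.
Keep rows where that is true.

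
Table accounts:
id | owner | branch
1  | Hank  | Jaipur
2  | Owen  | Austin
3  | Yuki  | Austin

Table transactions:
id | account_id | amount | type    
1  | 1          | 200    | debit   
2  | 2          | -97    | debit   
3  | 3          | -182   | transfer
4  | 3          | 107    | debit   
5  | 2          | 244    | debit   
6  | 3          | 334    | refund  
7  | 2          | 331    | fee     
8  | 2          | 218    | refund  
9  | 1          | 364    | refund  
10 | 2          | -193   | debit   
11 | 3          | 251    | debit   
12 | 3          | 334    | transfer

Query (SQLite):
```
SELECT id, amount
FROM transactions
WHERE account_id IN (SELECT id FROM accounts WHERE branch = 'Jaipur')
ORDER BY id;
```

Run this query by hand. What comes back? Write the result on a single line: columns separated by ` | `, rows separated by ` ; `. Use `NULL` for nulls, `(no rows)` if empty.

1 | 200 ; 9 | 364

Inner query: accounts.id where branch = 'Jaipur'.
Outer: keep transactions rows whose account_id is in that set.
Inner query → {1}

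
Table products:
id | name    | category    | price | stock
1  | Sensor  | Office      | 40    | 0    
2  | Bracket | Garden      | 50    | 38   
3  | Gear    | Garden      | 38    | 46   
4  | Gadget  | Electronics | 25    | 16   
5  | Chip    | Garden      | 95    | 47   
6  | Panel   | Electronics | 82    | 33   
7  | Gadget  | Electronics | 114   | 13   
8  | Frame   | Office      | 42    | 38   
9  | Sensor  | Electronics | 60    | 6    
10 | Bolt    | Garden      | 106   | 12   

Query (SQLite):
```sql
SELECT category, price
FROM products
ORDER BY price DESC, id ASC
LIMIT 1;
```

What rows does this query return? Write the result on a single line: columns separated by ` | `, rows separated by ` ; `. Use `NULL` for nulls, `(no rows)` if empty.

Sort by price desc, tiebreak id asc: (114, id=7), (106, id=10), (95, id=5), (82, id=6) …. Take first 1.

Electronics | 114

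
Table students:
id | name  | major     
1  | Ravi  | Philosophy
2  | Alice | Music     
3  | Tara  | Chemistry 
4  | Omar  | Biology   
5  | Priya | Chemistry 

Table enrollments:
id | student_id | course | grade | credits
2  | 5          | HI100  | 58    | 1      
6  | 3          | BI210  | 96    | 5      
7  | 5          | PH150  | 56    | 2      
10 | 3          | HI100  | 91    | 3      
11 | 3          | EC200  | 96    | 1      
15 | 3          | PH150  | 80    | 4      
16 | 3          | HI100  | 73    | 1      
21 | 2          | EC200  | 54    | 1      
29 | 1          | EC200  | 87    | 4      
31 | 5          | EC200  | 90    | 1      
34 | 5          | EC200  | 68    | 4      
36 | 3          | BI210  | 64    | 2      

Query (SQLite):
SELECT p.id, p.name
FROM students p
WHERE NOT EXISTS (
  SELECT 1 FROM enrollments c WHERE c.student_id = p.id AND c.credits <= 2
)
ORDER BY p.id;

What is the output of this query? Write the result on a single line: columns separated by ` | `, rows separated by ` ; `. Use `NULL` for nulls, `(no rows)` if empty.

1 | Ravi ; 4 | Omar

For each students row, check whether any enrollments with matching student_id has credits <= 2.
Keep rows where that is false.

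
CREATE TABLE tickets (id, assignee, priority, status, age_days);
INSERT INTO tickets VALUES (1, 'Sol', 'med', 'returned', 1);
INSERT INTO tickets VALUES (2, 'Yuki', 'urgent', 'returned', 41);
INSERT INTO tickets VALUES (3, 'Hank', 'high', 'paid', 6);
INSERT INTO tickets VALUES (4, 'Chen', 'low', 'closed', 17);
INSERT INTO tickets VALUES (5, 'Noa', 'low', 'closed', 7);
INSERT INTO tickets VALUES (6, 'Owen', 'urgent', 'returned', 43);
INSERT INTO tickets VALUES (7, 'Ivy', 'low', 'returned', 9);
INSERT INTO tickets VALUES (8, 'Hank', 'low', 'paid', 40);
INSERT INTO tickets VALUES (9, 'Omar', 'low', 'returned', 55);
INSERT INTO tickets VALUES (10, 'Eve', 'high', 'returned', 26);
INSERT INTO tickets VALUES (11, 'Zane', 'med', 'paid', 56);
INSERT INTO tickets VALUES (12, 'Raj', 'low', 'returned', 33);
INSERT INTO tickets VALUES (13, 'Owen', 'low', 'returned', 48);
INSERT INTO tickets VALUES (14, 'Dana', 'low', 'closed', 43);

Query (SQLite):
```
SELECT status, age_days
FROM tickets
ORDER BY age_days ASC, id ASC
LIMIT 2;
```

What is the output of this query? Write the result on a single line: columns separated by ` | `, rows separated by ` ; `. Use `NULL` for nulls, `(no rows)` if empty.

Sort by age_days asc, tiebreak id asc: (1, id=1), (6, id=3), (7, id=5), (9, id=7), (17, id=4) …. Take first 2.

returned | 1 ; paid | 6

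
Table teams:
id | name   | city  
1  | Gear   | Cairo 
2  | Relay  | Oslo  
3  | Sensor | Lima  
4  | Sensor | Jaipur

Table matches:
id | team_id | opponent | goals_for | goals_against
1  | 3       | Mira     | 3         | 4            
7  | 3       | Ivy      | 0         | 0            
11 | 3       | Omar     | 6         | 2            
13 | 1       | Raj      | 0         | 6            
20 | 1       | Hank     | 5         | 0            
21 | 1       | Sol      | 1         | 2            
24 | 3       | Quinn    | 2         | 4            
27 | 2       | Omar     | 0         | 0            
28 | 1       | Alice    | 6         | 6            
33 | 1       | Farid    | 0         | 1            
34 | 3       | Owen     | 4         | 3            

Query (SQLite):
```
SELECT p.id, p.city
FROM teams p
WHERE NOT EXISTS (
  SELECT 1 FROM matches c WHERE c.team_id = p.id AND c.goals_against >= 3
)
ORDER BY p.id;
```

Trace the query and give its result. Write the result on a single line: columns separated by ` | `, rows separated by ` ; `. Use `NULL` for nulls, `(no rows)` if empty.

2 | Oslo ; 4 | Jaipur

For each teams row, check whether any matches with matching team_id has goals_against >= 3.
Keep rows where that is false.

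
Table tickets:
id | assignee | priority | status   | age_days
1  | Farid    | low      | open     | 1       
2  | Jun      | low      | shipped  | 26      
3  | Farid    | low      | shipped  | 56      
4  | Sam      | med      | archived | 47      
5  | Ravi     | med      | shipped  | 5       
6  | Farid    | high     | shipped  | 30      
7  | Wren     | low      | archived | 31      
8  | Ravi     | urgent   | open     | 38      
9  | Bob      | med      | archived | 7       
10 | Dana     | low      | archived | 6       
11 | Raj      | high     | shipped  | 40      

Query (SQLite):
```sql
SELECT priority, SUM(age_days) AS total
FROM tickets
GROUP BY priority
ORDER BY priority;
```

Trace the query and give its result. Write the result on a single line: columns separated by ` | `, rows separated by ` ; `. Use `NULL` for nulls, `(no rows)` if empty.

high | 70 ; low | 120 ; med | 59 ; urgent | 38

Partition tickets by priority; compute SUM(age_days) within each group.
  high: ids {6, 11} → SUM(age_days)=70
  low: ids {1, 2, 3, 7, 10} → SUM(age_days)=120
  med: ids {4, 5, 9} → SUM(age_days)=59
  urgent: ids {8} → SUM(age_days)=38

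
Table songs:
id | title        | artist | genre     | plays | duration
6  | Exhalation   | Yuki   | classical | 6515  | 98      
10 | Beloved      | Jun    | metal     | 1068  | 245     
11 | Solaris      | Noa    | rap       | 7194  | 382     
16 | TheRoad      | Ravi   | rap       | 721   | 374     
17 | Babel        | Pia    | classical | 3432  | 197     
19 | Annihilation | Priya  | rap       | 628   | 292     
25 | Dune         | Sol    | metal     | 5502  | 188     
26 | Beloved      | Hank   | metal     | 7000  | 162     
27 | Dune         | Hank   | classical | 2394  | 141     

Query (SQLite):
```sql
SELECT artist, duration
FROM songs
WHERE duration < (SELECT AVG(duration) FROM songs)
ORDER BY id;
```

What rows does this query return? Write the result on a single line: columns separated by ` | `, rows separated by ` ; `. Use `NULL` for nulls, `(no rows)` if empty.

Scalar subquery: AVG(duration) over all songs rows = 231.0.
Keep rows where duration < that value.

Yuki | 98 ; Pia | 197 ; Sol | 188 ; Hank | 162 ; Hank | 141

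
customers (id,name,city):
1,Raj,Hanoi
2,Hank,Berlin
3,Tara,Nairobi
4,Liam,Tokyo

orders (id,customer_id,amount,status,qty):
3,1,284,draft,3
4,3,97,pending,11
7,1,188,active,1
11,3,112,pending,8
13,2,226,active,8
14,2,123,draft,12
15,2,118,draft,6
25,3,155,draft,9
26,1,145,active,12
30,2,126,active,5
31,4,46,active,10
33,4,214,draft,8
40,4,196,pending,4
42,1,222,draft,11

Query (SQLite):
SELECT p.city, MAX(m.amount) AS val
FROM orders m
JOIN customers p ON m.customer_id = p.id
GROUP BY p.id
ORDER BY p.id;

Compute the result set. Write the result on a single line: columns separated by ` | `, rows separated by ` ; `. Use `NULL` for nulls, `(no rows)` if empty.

Join each orders row to its customers via customer_id.
Group joined rows by customers.id; compute MAX(m.amount) per group.
  1: ids {3, 7, 26, 42} → MAX(m.amount)=284
  2: ids {13, 14, 15, 30} → MAX(m.amount)=226
  3: ids {4, 11, 25} → MAX(m.amount)=155
  4: ids {31, 33, 40} → MAX(m.amount)=214

Hanoi | 284 ; Berlin | 226 ; Nairobi | 155 ; Tokyo | 214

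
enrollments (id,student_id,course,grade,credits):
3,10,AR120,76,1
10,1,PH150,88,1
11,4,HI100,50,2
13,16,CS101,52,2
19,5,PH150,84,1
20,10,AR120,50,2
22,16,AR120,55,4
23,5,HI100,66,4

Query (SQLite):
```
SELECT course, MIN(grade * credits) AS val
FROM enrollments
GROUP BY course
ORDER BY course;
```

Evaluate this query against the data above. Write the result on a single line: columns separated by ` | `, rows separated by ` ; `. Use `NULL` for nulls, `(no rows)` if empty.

AR120 | 76 ; CS101 | 104 ; HI100 | 100 ; PH150 | 84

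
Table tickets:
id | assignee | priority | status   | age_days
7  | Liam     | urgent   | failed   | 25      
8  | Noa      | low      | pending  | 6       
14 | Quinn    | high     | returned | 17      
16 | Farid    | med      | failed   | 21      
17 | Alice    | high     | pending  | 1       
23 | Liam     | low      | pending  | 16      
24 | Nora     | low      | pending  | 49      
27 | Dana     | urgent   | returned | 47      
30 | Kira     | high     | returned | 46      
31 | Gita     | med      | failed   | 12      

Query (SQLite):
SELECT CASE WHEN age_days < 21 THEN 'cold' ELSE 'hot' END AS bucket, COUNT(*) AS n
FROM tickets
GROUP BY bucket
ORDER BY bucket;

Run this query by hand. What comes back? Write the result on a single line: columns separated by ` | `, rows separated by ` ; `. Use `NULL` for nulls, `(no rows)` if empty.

Bucket rows by age_days < 21 → 'cold' else 'hot'; count each bucket.

cold | 5 ; hot | 5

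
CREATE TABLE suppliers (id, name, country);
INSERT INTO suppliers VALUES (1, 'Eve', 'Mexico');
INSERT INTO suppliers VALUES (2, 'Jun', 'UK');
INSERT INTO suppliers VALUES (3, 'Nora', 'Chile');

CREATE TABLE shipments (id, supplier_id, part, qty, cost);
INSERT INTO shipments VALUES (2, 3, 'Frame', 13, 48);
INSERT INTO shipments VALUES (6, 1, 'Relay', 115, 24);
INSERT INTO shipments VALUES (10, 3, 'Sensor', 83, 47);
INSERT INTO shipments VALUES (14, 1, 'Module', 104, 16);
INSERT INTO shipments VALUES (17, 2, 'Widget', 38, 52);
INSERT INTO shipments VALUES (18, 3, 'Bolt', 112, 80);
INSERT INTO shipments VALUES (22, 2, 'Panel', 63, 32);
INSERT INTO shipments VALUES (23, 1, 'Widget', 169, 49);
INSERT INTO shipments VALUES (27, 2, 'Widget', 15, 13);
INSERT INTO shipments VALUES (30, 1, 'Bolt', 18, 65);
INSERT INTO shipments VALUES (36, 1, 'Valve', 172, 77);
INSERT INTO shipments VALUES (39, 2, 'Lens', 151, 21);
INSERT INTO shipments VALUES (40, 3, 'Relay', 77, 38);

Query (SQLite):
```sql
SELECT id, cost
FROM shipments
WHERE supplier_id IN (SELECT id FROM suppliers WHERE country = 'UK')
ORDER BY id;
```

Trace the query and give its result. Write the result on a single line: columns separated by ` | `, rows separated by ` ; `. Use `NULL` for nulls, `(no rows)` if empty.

17 | 52 ; 22 | 32 ; 27 | 13 ; 39 | 21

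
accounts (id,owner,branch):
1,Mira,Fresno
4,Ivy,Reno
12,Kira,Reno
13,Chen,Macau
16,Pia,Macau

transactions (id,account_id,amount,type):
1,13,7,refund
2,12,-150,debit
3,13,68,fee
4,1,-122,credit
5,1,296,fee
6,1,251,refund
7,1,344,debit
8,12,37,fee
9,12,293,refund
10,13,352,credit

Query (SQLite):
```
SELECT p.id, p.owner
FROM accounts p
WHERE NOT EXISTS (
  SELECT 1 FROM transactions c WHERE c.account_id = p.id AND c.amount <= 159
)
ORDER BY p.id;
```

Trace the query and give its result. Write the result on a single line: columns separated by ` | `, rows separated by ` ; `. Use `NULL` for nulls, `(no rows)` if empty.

4 | Ivy ; 16 | Pia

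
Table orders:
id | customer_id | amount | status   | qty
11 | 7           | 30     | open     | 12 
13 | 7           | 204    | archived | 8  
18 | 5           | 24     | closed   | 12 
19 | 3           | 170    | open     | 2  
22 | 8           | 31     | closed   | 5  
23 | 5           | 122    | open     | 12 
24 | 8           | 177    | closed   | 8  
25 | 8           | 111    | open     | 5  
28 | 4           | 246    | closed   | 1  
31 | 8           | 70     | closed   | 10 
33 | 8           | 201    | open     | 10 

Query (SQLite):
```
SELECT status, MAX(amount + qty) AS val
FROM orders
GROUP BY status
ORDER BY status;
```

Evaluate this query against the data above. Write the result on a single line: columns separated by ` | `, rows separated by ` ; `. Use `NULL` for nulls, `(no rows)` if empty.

For each row compute amount + qty.
Group by status; take MAX of the expression per group.
  archived: ids {13} → MAX(amount + qty)=212
  closed: ids {18, 22, 24, 28, 31} → MAX(amount + qty)=247
  open: ids {11, 19, 23, 25, 33} → MAX(amount + qty)=211

archived | 212 ; closed | 247 ; open | 211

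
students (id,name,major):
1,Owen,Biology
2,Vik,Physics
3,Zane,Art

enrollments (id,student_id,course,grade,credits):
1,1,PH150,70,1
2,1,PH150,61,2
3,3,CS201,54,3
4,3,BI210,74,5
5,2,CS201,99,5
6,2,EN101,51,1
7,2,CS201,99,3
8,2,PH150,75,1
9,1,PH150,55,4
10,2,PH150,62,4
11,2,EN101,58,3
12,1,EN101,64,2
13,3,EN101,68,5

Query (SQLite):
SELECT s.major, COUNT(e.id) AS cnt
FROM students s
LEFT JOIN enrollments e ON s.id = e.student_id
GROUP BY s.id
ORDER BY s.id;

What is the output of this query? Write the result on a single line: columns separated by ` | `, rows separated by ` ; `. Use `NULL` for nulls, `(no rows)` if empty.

Biology | 4 ; Physics | 6 ; Art | 3

LEFT JOIN keeps every students row; unmatched ones get NULL for enrollments columns.
Group by students.id and compute COUNT(e.id). COUNT(col) of an all-NULL group is 0.
  1: ids {1, 2, 9, 12} → COUNT(e.id)=4
  2: ids {5, 6, 7, 8, 10, 11} → COUNT(e.id)=6
  3: ids {3, 4, 13} → COUNT(e.id)=3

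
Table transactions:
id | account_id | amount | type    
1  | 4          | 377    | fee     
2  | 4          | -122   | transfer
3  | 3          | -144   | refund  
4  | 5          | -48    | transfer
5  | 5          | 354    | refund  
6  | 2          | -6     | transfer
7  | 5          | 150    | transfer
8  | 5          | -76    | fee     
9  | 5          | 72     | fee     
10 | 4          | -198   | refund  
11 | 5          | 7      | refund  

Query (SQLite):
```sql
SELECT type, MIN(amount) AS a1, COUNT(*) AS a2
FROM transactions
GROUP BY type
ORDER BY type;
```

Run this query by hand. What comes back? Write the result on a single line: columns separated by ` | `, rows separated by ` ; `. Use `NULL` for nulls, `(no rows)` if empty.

Group transactions by type.
Per group compute: MIN(amount), COUNT(*).
  fee: ids {1, 8, 9} → MIN(amount)=-76, COUNT(*)=3
  refund: ids {3, 5, 10, 11} → MIN(amount)=-198, COUNT(*)=4
  transfer: ids {2, 4, 6, 7} → MIN(amount)=-122, COUNT(*)=4

fee | -76 | 3 ; refund | -198 | 4 ; transfer | -122 | 4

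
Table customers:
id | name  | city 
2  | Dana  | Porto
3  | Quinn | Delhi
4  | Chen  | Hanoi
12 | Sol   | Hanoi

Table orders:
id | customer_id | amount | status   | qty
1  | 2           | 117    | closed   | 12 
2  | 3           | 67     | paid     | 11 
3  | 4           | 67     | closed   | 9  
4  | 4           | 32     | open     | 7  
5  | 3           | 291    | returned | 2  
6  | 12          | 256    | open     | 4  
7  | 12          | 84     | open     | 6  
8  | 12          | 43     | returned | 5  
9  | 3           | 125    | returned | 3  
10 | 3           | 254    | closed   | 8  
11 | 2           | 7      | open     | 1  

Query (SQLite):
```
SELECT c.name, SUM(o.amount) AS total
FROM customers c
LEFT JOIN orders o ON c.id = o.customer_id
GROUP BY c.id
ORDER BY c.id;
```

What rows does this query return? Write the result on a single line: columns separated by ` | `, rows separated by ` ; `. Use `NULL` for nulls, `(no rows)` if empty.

Dana | 124 ; Quinn | 737 ; Chen | 99 ; Sol | 383

LEFT JOIN keeps every customers row; unmatched ones get NULL for orders columns.
Group by customers.id and compute SUM(o.amount). SUM over an all-NULL group is NULL.
  2: ids {1, 11} → SUM(o.amount)=124
  3: ids {2, 5, 9, 10} → SUM(o.amount)=737
  4: ids {3, 4} → SUM(o.amount)=99
  12: ids {6, 7, 8} → SUM(o.amount)=383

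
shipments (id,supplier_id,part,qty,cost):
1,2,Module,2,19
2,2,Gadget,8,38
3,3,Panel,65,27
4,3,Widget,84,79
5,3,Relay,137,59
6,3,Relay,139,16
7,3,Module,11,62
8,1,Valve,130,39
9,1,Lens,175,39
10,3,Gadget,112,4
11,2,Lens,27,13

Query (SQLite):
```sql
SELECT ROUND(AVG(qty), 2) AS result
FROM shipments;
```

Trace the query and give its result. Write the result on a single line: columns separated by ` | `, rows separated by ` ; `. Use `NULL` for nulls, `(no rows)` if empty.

All qty values: [2, 8, 65, 84, 137, 139, 11, 130, 175, 112, 27].
AVG = 890 / 11 (rounded to 2 dp).

80.91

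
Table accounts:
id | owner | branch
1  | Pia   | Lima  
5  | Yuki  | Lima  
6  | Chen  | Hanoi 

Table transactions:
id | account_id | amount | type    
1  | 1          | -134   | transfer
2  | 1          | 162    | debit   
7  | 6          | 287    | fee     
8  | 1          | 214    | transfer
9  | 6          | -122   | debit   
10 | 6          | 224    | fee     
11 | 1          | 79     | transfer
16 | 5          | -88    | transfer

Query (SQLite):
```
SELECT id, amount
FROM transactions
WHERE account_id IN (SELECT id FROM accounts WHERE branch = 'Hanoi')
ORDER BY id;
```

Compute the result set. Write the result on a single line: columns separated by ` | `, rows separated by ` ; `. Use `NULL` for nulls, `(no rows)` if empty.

7 | 287 ; 9 | -122 ; 10 | 224

Inner query: accounts.id where branch = 'Hanoi'.
Outer: keep transactions rows whose account_id is in that set.
Inner query → {6}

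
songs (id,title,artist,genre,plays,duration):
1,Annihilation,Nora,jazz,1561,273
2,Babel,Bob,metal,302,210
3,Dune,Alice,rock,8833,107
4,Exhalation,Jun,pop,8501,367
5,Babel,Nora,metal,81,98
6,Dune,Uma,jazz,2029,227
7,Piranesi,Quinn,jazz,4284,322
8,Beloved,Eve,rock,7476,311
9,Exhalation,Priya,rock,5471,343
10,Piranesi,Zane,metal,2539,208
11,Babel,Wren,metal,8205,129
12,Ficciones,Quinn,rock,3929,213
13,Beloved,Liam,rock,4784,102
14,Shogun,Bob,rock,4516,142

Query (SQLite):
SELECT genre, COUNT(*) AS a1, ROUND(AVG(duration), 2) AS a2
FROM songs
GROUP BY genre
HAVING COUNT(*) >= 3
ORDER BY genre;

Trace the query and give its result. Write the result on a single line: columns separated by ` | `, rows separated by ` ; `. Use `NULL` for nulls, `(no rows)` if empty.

Group songs by genre.
Per group compute: COUNT(*), ROUND(AVG(duration), 2).
HAVING: drop groups with fewer than 3 rows.
  jazz: ids {1, 6, 7} → COUNT(*)=3, ROUND(AVG(duration), 2)=274
  metal: ids {2, 5, 10, 11} → COUNT(*)=4, ROUND(AVG(duration), 2)=161.25
  pop: ids {4} → COUNT(*)=1, ROUND(AVG(duration), 2)=367
  rock: ids {3, 8, 9, 12, 13, 14} → COUNT(*)=6, ROUND(AVG(duration), 2)=203

jazz | 3 | 274 ; metal | 4 | 161.25 ; rock | 6 | 203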